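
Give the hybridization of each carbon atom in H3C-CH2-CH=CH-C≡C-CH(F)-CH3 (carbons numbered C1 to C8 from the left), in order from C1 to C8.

C1 is sp3: 4 σ bonds, 4 electron-density regions.
C2 (4 σ bonds) has steric number 4: sp3.
C3 — 3 σ bonds, plus one π bond. Steric number 3, so sp2.
C4 has 3 σ bonds, plus one π bond: steric number 3 → sp2.
C5 — 2 σ bonds, plus two π bonds. Steric number 2, so sp.
C6: 2 σ bonds, plus two π bonds; 2 regions of electron density → sp.
C7 carries 4 σ bonds, giving a steric number of 4, so it is sp3.
C8 carries 4 σ bonds, giving a steric number of 4, so it is sp3.

C1 sp3, C2 sp3, C3 sp2, C4 sp2, C5 sp, C6 sp, C7 sp3, C8 sp3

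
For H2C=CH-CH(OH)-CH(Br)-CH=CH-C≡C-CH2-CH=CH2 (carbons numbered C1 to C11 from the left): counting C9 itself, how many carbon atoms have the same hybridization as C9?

C9 is sp3 (only σ bonds).
C1: sp2
C2: sp2
C3: sp3 ✓
C4: sp3 ✓
C5: sp2
C6: sp2
C7: sp
C8: sp
C9: sp3 ✓
C10: sp2
C11: sp2
3 carbons are sp3.

3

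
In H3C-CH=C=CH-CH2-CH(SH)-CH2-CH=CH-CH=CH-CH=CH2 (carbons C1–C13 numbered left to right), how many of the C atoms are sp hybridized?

C1: sp3
C2: sp2
C3: sp ✓
C4: sp2
C5: sp3
C6: sp3
C7: sp3
C8: sp2
C9: sp2
C10: sp2
C11: sp2
C12: sp2
C13: sp2
C3 → 1 sp carbon.

1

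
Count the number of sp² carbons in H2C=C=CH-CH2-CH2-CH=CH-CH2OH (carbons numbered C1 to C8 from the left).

4

C1: sp2 ✓
C2: sp
C3: sp2 ✓
C4: sp3
C5: sp3
C6: sp2 ✓
C7: sp2 ✓
C8: sp3
C1, C3, C6, C7 → 4 sp2 carbons.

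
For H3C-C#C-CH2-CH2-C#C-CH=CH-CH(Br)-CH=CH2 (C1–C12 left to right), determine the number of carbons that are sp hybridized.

4

C1: sp3
C2: sp ✓
C3: sp ✓
C4: sp3
C5: sp3
C6: sp ✓
C7: sp ✓
C8: sp2
C9: sp2
C10: sp3
C11: sp2
C12: sp2
C2, C3, C6, C7 → 4 sp carbons.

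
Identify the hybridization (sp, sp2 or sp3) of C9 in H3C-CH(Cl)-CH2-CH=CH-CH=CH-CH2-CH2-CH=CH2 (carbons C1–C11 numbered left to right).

C9: 4 σ bonds — 4 electron domains, sp3.

sp^3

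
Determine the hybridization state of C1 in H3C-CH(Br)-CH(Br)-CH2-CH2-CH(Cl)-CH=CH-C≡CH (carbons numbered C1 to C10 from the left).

C1 (4 σ bonds) has steric number 4: sp3.

sp^3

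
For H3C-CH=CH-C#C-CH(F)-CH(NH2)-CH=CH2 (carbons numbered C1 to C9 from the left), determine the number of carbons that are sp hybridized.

2

C1: sp3
C2: sp2
C3: sp2
C4: sp ✓
C5: sp ✓
C6: sp3
C7: sp3
C8: sp2
C9: sp2
C4, C5 → 2 sp carbons.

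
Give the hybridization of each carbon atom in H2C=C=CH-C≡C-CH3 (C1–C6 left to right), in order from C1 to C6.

C1 has 3 σ bonds, plus one π bond: steric number 3 → sp2.
C2 is sp: 2 σ bonds, plus two π bonds, 2 electron-density regions.
C3 carries 3 σ bonds, plus one π bond, giving a steric number of 3, so it is sp2.
C4 is sp: 2 σ bonds, plus two π bonds, 2 electron-density regions.
C5 (2 σ bonds, plus two π bonds) has steric number 2: sp.
C6 — 4 σ bonds. Steric number 4, so sp3.

C1 sp2, C2 sp, C3 sp2, C4 sp, C5 sp, C6 sp3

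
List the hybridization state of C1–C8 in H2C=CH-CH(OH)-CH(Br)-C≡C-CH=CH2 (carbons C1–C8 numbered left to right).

C1 sp2, C2 sp2, C3 sp3, C4 sp3, C5 sp, C6 sp, C7 sp2, C8 sp2

C1 (3 σ bonds, plus one π bond) has steric number 3: sp2.
C2 carries 3 σ bonds, plus one π bond, giving a steric number of 3, so it is sp2.
C3 — 4 σ bonds. Steric number 4, so sp3.
C4: 4 σ bonds; 4 regions of electron density → sp3.
C5 carries 2 σ bonds, plus two π bonds, giving a steric number of 2, so it is sp.
C6 is sp: 2 σ bonds, plus two π bonds, 2 electron-density regions.
C7 carries 3 σ bonds, plus one π bond, giving a steric number of 3, so it is sp2.
C8: 3 σ bonds, plus one π bond; 3 regions of electron density → sp2.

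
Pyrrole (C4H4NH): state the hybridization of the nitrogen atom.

N has three σ bonds; its lone pair occupies the p orbital and is part of the aromatic π system, so N is sp2 (not the sp3 a naive steric count of 4 would give).

sp²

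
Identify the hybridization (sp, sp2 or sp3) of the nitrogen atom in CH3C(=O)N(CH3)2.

sp2

Amide resonance: N lone pair conjugated with C=O → sp2.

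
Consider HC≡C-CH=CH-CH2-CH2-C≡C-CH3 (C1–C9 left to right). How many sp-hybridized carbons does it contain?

4

C1: sp ✓
C2: sp ✓
C3: sp2
C4: sp2
C5: sp3
C6: sp3
C7: sp ✓
C8: sp ✓
C9: sp3
C1, C2, C7, C8 → 4 sp carbons.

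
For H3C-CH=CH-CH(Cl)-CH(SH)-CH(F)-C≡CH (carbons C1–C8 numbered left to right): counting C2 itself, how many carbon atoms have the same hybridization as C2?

C2 is sp2 (one π bond).
C1: sp3
C2: sp2 ✓
C3: sp2 ✓
C4: sp3
C5: sp3
C6: sp3
C7: sp
C8: sp
2 carbons are sp2.

2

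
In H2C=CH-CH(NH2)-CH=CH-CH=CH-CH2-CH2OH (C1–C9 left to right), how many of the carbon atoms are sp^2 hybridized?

6

C1: sp2 ✓
C2: sp2 ✓
C3: sp3
C4: sp2 ✓
C5: sp2 ✓
C6: sp2 ✓
C7: sp2 ✓
C8: sp3
C9: sp3
C1, C2, C4, C5, C6, C7 → 6 sp2 carbons.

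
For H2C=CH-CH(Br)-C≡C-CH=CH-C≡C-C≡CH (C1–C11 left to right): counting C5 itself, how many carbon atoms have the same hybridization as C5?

6

C5 is sp (two π bonds).
C1: sp2
C2: sp2
C3: sp3
C4: sp ✓
C5: sp ✓
C6: sp2
C7: sp2
C8: sp ✓
C9: sp ✓
C10: sp ✓
C11: sp ✓
6 carbons are sp.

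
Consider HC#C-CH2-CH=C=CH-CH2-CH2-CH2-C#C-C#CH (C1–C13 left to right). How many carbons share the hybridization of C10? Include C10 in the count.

C10 is sp (two π bonds).
C1: sp ✓
C2: sp ✓
C3: sp3
C4: sp2
C5: sp ✓
C6: sp2
C7: sp3
C8: sp3
C9: sp3
C10: sp ✓
C11: sp ✓
C12: sp ✓
C13: sp ✓
7 carbons are sp.

7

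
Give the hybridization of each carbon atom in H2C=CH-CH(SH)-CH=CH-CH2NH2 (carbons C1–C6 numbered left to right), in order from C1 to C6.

C1 carries 3 σ bonds, plus one π bond, giving a steric number of 3, so it is sp2.
C2 carries 3 σ bonds, plus one π bond, giving a steric number of 3, so it is sp2.
C3: 4 σ bonds — 4 electron domains, sp3.
C4: 3 σ bonds, plus one π bond — 3 electron domains, sp2.
C5: 3 σ bonds, plus one π bond; 3 regions of electron density → sp2.
C6 carries 4 σ bonds, giving a steric number of 4, so it is sp3.

C1 sp2, C2 sp2, C3 sp3, C4 sp2, C5 sp2, C6 sp3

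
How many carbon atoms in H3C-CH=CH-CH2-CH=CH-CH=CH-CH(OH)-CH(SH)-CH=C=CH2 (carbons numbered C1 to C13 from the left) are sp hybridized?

C1: sp3
C2: sp2
C3: sp2
C4: sp3
C5: sp2
C6: sp2
C7: sp2
C8: sp2
C9: sp3
C10: sp3
C11: sp2
C12: sp ✓
C13: sp2
C12 → 1 sp carbon.

1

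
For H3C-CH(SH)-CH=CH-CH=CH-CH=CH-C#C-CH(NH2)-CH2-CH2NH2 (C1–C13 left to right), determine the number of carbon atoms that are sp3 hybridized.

5

C1: sp3 ✓
C2: sp3 ✓
C3: sp2
C4: sp2
C5: sp2
C6: sp2
C7: sp2
C8: sp2
C9: sp
C10: sp
C11: sp3 ✓
C12: sp3 ✓
C13: sp3 ✓
C1, C2, C11, C12, C13 → 5 sp3 carbons.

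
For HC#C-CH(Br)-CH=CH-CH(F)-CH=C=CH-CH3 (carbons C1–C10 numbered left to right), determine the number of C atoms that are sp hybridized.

C1: sp ✓
C2: sp ✓
C3: sp3
C4: sp2
C5: sp2
C6: sp3
C7: sp2
C8: sp ✓
C9: sp2
C10: sp3
C1, C2, C8 → 3 sp carbons.

3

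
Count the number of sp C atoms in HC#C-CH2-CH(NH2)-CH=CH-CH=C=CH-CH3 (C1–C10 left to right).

C1: sp ✓
C2: sp ✓
C3: sp3
C4: sp3
C5: sp2
C6: sp2
C7: sp2
C8: sp ✓
C9: sp2
C10: sp3
C1, C2, C8 → 3 sp carbons.

3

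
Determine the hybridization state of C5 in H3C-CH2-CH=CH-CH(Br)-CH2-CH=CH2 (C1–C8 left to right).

C5 has 4 σ bonds: steric number 4 → sp3.

sp3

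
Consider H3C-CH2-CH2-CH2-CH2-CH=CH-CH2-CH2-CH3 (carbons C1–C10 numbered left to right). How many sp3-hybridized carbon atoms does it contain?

C1: sp3 ✓
C2: sp3 ✓
C3: sp3 ✓
C4: sp3 ✓
C5: sp3 ✓
C6: sp2
C7: sp2
C8: sp3 ✓
C9: sp3 ✓
C10: sp3 ✓
C1, C2, C3, C4, C5, C8, C9, C10 → 8 sp3 carbons.

8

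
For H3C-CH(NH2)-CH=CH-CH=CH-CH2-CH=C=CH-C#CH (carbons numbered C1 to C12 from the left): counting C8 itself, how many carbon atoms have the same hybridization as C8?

6

C8 is sp2 (one π bond).
C1: sp3
C2: sp3
C3: sp2 ✓
C4: sp2 ✓
C5: sp2 ✓
C6: sp2 ✓
C7: sp3
C8: sp2 ✓
C9: sp
C10: sp2 ✓
C11: sp
C12: sp
6 carbons are sp2.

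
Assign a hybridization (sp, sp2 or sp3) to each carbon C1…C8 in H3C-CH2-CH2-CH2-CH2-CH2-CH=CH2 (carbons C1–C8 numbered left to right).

C1 is sp3: 4 σ bonds, 4 electron-density regions.
C2: 4 σ bonds; 4 regions of electron density → sp3.
C3 carries 4 σ bonds, giving a steric number of 4, so it is sp3.
C4 — 4 σ bonds. Steric number 4, so sp3.
C5: 4 σ bonds; 4 regions of electron density → sp3.
C6 has 4 σ bonds: steric number 4 → sp3.
C7 has 3 σ bonds, plus one π bond: steric number 3 → sp2.
C8 (3 σ bonds, plus one π bond) has steric number 3: sp2.

C1 sp3, C2 sp3, C3 sp3, C4 sp3, C5 sp3, C6 sp3, C7 sp2, C8 sp2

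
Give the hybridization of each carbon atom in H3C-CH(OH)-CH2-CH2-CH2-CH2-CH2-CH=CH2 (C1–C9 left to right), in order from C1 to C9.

C1 sp3, C2 sp3, C3 sp3, C4 sp3, C5 sp3, C6 sp3, C7 sp3, C8 sp2, C9 sp2

C1 (4 σ bonds) has steric number 4: sp3.
C2: 4 σ bonds — 4 electron domains, sp3.
C3 — 4 σ bonds. Steric number 4, so sp3.
C4 carries 4 σ bonds, giving a steric number of 4, so it is sp3.
C5 is sp3: 4 σ bonds, 4 electron-density regions.
C6 (4 σ bonds) has steric number 4: sp3.
C7 — 4 σ bonds. Steric number 4, so sp3.
C8: 3 σ bonds, plus one π bond; 3 regions of electron density → sp2.
C9 has 3 σ bonds, plus one π bond: steric number 3 → sp2.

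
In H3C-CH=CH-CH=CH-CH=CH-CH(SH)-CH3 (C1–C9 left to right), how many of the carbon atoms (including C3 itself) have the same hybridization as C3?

C3 is sp2 (one π bond).
C1: sp3
C2: sp2 ✓
C3: sp2 ✓
C4: sp2 ✓
C5: sp2 ✓
C6: sp2 ✓
C7: sp2 ✓
C8: sp3
C9: sp3
6 carbons are sp2.

6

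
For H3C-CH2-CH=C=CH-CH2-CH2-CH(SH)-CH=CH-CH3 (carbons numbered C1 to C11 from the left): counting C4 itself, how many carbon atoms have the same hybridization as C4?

1

C4 is sp (two π bonds).
C1: sp3
C2: sp3
C3: sp2
C4: sp ✓
C5: sp2
C6: sp3
C7: sp3
C8: sp3
C9: sp2
C10: sp2
C11: sp3
1 carbon is sp.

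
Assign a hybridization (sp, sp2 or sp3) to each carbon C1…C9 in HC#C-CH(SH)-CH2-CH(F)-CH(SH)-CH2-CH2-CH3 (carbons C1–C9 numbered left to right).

C1 is sp: 2 σ bonds, plus two π bonds, 2 electron-density regions.
C2 (2 σ bonds, plus two π bonds) has steric number 2: sp.
C3 is sp3: 4 σ bonds, 4 electron-density regions.
C4: 4 σ bonds; 4 regions of electron density → sp3.
C5 is sp3: 4 σ bonds, 4 electron-density regions.
C6 — 4 σ bonds. Steric number 4, so sp3.
C7 is sp3: 4 σ bonds, 4 electron-density regions.
C8 carries 4 σ bonds, giving a steric number of 4, so it is sp3.
C9 carries 4 σ bonds, giving a steric number of 4, so it is sp3.

C1 sp, C2 sp, C3 sp3, C4 sp3, C5 sp3, C6 sp3, C7 sp3, C8 sp3, C9 sp3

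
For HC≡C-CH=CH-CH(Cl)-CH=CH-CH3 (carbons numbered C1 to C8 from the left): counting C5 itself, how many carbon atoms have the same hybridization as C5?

C5 is sp3 (only σ bonds).
C1: sp
C2: sp
C3: sp2
C4: sp2
C5: sp3 ✓
C6: sp2
C7: sp2
C8: sp3 ✓
2 carbons are sp3.

2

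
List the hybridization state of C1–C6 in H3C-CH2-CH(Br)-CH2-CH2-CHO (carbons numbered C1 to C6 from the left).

C1 has 4 σ bonds: steric number 4 → sp3.
C2 is sp3: 4 σ bonds, 4 electron-density regions.
C3 carries 4 σ bonds, giving a steric number of 4, so it is sp3.
C4 (4 σ bonds) has steric number 4: sp3.
C5 (4 σ bonds) has steric number 4: sp3.
C6 is sp2: 3 σ bonds, plus one π bond, 3 electron-density regions.

C1 sp3, C2 sp3, C3 sp3, C4 sp3, C5 sp3, C6 sp2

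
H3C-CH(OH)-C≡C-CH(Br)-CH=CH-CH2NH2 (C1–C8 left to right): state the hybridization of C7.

C7: 3 σ bonds, plus one π bond; 3 regions of electron density → sp2.

sp²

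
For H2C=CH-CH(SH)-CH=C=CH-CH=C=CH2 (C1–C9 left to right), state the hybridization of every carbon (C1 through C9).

C1 has 3 σ bonds, plus one π bond: steric number 3 → sp2.
C2 carries 3 σ bonds, plus one π bond, giving a steric number of 3, so it is sp2.
C3 carries 4 σ bonds, giving a steric number of 4, so it is sp3.
C4: 3 σ bonds, plus one π bond — 3 electron domains, sp2.
C5: 2 σ bonds, plus two π bonds — 2 electron domains, sp.
C6: 3 σ bonds, plus one π bond — 3 electron domains, sp2.
C7 carries 3 σ bonds, plus one π bond, giving a steric number of 3, so it is sp2.
C8 carries 2 σ bonds, plus two π bonds, giving a steric number of 2, so it is sp.
C9 is sp2: 3 σ bonds, plus one π bond, 3 electron-density regions.

C1 sp2, C2 sp2, C3 sp3, C4 sp2, C5 sp, C6 sp2, C7 sp2, C8 sp, C9 sp2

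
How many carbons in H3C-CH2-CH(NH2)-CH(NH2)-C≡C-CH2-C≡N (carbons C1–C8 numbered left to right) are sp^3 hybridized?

C1: sp3 ✓
C2: sp3 ✓
C3: sp3 ✓
C4: sp3 ✓
C5: sp
C6: sp
C7: sp3 ✓
C8: sp
C1, C2, C3, C4, C7 → 5 sp3 carbons.

5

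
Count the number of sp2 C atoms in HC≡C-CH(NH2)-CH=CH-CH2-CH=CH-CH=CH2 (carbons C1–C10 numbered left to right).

C1: sp
C2: sp
C3: sp3
C4: sp2 ✓
C5: sp2 ✓
C6: sp3
C7: sp2 ✓
C8: sp2 ✓
C9: sp2 ✓
C10: sp2 ✓
C4, C5, C7, C8, C9, C10 → 6 sp2 carbons.

6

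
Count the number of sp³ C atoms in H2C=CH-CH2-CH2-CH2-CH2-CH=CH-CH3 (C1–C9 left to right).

C1: sp2
C2: sp2
C3: sp3 ✓
C4: sp3 ✓
C5: sp3 ✓
C6: sp3 ✓
C7: sp2
C8: sp2
C9: sp3 ✓
C3, C4, C5, C6, C9 → 5 sp3 carbons.

5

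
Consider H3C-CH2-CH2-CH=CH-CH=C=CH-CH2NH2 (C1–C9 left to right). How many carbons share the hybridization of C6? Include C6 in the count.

C6 is sp2 (one π bond).
C1: sp3
C2: sp3
C3: sp3
C4: sp2 ✓
C5: sp2 ✓
C6: sp2 ✓
C7: sp
C8: sp2 ✓
C9: sp3
4 carbons are sp2.

4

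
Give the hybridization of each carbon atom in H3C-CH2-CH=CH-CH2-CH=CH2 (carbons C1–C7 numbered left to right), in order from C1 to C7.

C1 sp3, C2 sp3, C3 sp2, C4 sp2, C5 sp3, C6 sp2, C7 sp2

C1: 4 σ bonds; 4 regions of electron density → sp3.
C2: 4 σ bonds; 4 regions of electron density → sp3.
C3: 3 σ bonds, plus one π bond — 3 electron domains, sp2.
C4 carries 3 σ bonds, plus one π bond, giving a steric number of 3, so it is sp2.
C5 has 4 σ bonds: steric number 4 → sp3.
C6 (3 σ bonds, plus one π bond) has steric number 3: sp2.
C7: 3 σ bonds, plus one π bond — 3 electron domains, sp2.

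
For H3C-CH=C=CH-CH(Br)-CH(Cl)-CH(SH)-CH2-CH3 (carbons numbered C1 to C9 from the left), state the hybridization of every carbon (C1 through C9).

C1 (4 σ bonds) has steric number 4: sp3.
C2 — 3 σ bonds, plus one π bond. Steric number 3, so sp2.
C3 carries 2 σ bonds, plus two π bonds, giving a steric number of 2, so it is sp.
C4 (3 σ bonds, plus one π bond) has steric number 3: sp2.
C5: 4 σ bonds; 4 regions of electron density → sp3.
C6 — 4 σ bonds. Steric number 4, so sp3.
C7: 4 σ bonds; 4 regions of electron density → sp3.
C8 carries 4 σ bonds, giving a steric number of 4, so it is sp3.
C9 — 4 σ bonds. Steric number 4, so sp3.

C1 sp3, C2 sp2, C3 sp, C4 sp2, C5 sp3, C6 sp3, C7 sp3, C8 sp3, C9 sp3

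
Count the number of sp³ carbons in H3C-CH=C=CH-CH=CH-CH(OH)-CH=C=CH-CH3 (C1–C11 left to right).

3

C1: sp3 ✓
C2: sp2
C3: sp
C4: sp2
C5: sp2
C6: sp2
C7: sp3 ✓
C8: sp2
C9: sp
C10: sp2
C11: sp3 ✓
C1, C7, C11 → 3 sp3 carbons.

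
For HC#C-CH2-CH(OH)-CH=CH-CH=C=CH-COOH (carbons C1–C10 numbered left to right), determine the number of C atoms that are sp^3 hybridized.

C1: sp
C2: sp
C3: sp3 ✓
C4: sp3 ✓
C5: sp2
C6: sp2
C7: sp2
C8: sp
C9: sp2
C10: sp2
C3, C4 → 2 sp3 carbons.

2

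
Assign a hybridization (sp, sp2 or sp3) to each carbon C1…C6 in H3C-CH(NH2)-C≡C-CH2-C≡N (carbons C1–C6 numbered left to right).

C1 is sp3: 4 σ bonds, 4 electron-density regions.
C2: 4 σ bonds; 4 regions of electron density → sp3.
C3: 2 σ bonds, plus two π bonds; 2 regions of electron density → sp.
C4 (2 σ bonds, plus two π bonds) has steric number 2: sp.
C5 carries 4 σ bonds, giving a steric number of 4, so it is sp3.
C6: 2 σ bonds, plus two π bonds — 2 electron domains, sp.

C1 sp3, C2 sp3, C3 sp, C4 sp, C5 sp3, C6 sp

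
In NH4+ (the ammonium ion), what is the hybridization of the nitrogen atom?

sp^3

Four σ bonds, no lone pair → sp3, tetrahedral.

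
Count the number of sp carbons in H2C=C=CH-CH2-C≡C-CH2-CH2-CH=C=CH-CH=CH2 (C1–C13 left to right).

4

C1: sp2
C2: sp ✓
C3: sp2
C4: sp3
C5: sp ✓
C6: sp ✓
C7: sp3
C8: sp3
C9: sp2
C10: sp ✓
C11: sp2
C12: sp2
C13: sp2
C2, C5, C6, C10 → 4 sp carbons.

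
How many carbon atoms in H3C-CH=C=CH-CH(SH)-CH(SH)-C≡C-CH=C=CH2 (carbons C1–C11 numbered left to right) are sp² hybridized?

4

C1: sp3
C2: sp2 ✓
C3: sp
C4: sp2 ✓
C5: sp3
C6: sp3
C7: sp
C8: sp
C9: sp2 ✓
C10: sp
C11: sp2 ✓
C2, C4, C9, C11 → 4 sp2 carbons.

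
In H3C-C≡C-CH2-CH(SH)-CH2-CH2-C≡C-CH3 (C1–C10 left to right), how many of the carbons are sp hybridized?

C1: sp3
C2: sp ✓
C3: sp ✓
C4: sp3
C5: sp3
C6: sp3
C7: sp3
C8: sp ✓
C9: sp ✓
C10: sp3
C2, C3, C8, C9 → 4 sp carbons.

4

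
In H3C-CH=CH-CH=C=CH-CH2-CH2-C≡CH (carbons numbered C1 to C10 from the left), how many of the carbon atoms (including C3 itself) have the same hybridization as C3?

4

C3 is sp2 (one π bond).
C1: sp3
C2: sp2 ✓
C3: sp2 ✓
C4: sp2 ✓
C5: sp
C6: sp2 ✓
C7: sp3
C8: sp3
C9: sp
C10: sp
4 carbons are sp2.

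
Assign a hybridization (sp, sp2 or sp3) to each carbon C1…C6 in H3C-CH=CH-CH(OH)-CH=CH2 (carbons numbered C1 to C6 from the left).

C1 sp3, C2 sp2, C3 sp2, C4 sp3, C5 sp2, C6 sp2

C1: 4 σ bonds — 4 electron domains, sp3.
C2: 3 σ bonds, plus one π bond; 3 regions of electron density → sp2.
C3 has 3 σ bonds, plus one π bond: steric number 3 → sp2.
C4 — 4 σ bonds. Steric number 4, so sp3.
C5 — 3 σ bonds, plus one π bond. Steric number 3, so sp2.
C6 is sp2: 3 σ bonds, plus one π bond, 3 electron-density regions.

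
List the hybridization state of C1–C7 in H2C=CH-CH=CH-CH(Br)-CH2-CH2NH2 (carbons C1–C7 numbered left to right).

C1 carries 3 σ bonds, plus one π bond, giving a steric number of 3, so it is sp2.
C2 (3 σ bonds, plus one π bond) has steric number 3: sp2.
C3 carries 3 σ bonds, plus one π bond, giving a steric number of 3, so it is sp2.
C4 is sp2: 3 σ bonds, plus one π bond, 3 electron-density regions.
C5 (4 σ bonds) has steric number 4: sp3.
C6: 4 σ bonds; 4 regions of electron density → sp3.
C7 (4 σ bonds) has steric number 4: sp3.

C1 sp2, C2 sp2, C3 sp2, C4 sp2, C5 sp3, C6 sp3, C7 sp3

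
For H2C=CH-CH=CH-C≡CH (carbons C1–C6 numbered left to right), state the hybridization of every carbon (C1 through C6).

C1 has 3 σ bonds, plus one π bond: steric number 3 → sp2.
C2 (3 σ bonds, plus one π bond) has steric number 3: sp2.
C3: 3 σ bonds, plus one π bond — 3 electron domains, sp2.
C4: 3 σ bonds, plus one π bond — 3 electron domains, sp2.
C5 has 2 σ bonds, plus two π bonds: steric number 2 → sp.
C6 is sp: 2 σ bonds, plus two π bonds, 2 electron-density regions.

C1 sp2, C2 sp2, C3 sp2, C4 sp2, C5 sp, C6 sp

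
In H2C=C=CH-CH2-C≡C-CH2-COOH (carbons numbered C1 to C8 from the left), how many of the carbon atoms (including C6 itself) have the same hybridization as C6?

3

C6 is sp (two π bonds).
C1: sp2
C2: sp ✓
C3: sp2
C4: sp3
C5: sp ✓
C6: sp ✓
C7: sp3
C8: sp2
3 carbons are sp.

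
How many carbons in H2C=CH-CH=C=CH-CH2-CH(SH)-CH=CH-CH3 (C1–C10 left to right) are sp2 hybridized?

6

C1: sp2 ✓
C2: sp2 ✓
C3: sp2 ✓
C4: sp
C5: sp2 ✓
C6: sp3
C7: sp3
C8: sp2 ✓
C9: sp2 ✓
C10: sp3
C1, C2, C3, C5, C8, C9 → 6 sp2 carbons.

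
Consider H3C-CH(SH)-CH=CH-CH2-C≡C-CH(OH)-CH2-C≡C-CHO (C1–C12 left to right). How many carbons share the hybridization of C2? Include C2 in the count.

5

C2 is sp3 (only σ bonds).
C1: sp3 ✓
C2: sp3 ✓
C3: sp2
C4: sp2
C5: sp3 ✓
C6: sp
C7: sp
C8: sp3 ✓
C9: sp3 ✓
C10: sp
C11: sp
C12: sp2
5 carbons are sp3.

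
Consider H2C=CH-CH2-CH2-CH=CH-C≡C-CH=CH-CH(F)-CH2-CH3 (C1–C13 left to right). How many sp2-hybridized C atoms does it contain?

C1: sp2 ✓
C2: sp2 ✓
C3: sp3
C4: sp3
C5: sp2 ✓
C6: sp2 ✓
C7: sp
C8: sp
C9: sp2 ✓
C10: sp2 ✓
C11: sp3
C12: sp3
C13: sp3
C1, C2, C5, C6, C9, C10 → 6 sp2 carbons.

6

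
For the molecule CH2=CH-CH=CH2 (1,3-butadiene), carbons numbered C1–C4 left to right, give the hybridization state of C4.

C4 has 3 σ bonds, plus one π bond: steric number 3 → sp2.

sp^2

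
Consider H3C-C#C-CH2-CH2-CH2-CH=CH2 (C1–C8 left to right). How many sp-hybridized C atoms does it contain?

C1: sp3
C2: sp ✓
C3: sp ✓
C4: sp3
C5: sp3
C6: sp3
C7: sp2
C8: sp2
C2, C3 → 2 sp carbons.

2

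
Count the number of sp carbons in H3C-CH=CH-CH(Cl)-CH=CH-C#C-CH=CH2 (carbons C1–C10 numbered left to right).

2

C1: sp3
C2: sp2
C3: sp2
C4: sp3
C5: sp2
C6: sp2
C7: sp ✓
C8: sp ✓
C9: sp2
C10: sp2
C7, C8 → 2 sp carbons.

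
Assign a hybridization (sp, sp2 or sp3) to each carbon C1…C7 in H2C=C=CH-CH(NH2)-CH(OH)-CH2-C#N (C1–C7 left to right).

C1 — 3 σ bonds, plus one π bond. Steric number 3, so sp2.
C2: 2 σ bonds, plus two π bonds — 2 electron domains, sp.
C3: 3 σ bonds, plus one π bond — 3 electron domains, sp2.
C4 (4 σ bonds) has steric number 4: sp3.
C5 carries 4 σ bonds, giving a steric number of 4, so it is sp3.
C6 (4 σ bonds) has steric number 4: sp3.
C7: 2 σ bonds, plus two π bonds; 2 regions of electron density → sp.

C1 sp2, C2 sp, C3 sp2, C4 sp3, C5 sp3, C6 sp3, C7 sp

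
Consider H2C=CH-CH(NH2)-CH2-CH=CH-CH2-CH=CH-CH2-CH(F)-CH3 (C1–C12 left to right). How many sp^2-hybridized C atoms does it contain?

C1: sp2 ✓
C2: sp2 ✓
C3: sp3
C4: sp3
C5: sp2 ✓
C6: sp2 ✓
C7: sp3
C8: sp2 ✓
C9: sp2 ✓
C10: sp3
C11: sp3
C12: sp3
C1, C2, C5, C6, C8, C9 → 6 sp2 carbons.

6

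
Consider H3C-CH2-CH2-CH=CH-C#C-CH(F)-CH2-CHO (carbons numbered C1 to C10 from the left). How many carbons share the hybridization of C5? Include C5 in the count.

3

C5 is sp2 (one π bond).
C1: sp3
C2: sp3
C3: sp3
C4: sp2 ✓
C5: sp2 ✓
C6: sp
C7: sp
C8: sp3
C9: sp3
C10: sp2 ✓
3 carbons are sp2.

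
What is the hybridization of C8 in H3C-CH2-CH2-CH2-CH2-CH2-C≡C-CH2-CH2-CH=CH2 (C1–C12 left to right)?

sp

C8 (2 σ bonds, plus two π bonds) has steric number 2: sp.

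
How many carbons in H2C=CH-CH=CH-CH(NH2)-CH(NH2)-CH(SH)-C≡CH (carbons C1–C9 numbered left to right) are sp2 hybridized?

C1: sp2 ✓
C2: sp2 ✓
C3: sp2 ✓
C4: sp2 ✓
C5: sp3
C6: sp3
C7: sp3
C8: sp
C9: sp
C1, C2, C3, C4 → 4 sp2 carbons.

4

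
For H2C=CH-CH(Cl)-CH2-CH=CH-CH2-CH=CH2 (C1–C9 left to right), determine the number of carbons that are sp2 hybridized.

6

C1: sp2 ✓
C2: sp2 ✓
C3: sp3
C4: sp3
C5: sp2 ✓
C6: sp2 ✓
C7: sp3
C8: sp2 ✓
C9: sp2 ✓
C1, C2, C5, C6, C8, C9 → 6 sp2 carbons.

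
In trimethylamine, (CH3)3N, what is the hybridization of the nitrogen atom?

sp³

The nitrogen atom has 3 σ bonds and 1 lone pair: steric number 4 → sp3.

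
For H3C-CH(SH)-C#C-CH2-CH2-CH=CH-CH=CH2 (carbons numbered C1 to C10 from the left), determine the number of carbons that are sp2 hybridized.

C1: sp3
C2: sp3
C3: sp
C4: sp
C5: sp3
C6: sp3
C7: sp2 ✓
C8: sp2 ✓
C9: sp2 ✓
C10: sp2 ✓
C7, C8, C9, C10 → 4 sp2 carbons.

4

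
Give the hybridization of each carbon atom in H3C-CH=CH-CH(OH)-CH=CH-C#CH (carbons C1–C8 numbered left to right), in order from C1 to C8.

C1 sp3, C2 sp2, C3 sp2, C4 sp3, C5 sp2, C6 sp2, C7 sp, C8 sp

C1: 4 σ bonds — 4 electron domains, sp3.
C2 has 3 σ bonds, plus one π bond: steric number 3 → sp2.
C3 has 3 σ bonds, plus one π bond: steric number 3 → sp2.
C4: 4 σ bonds — 4 electron domains, sp3.
C5: 3 σ bonds, plus one π bond; 3 regions of electron density → sp2.
C6: 3 σ bonds, plus one π bond; 3 regions of electron density → sp2.
C7 carries 2 σ bonds, plus two π bonds, giving a steric number of 2, so it is sp.
C8 (2 σ bonds, plus two π bonds) has steric number 2: sp.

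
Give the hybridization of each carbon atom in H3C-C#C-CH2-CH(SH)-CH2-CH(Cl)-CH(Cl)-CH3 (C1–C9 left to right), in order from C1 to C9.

C1 sp3, C2 sp, C3 sp, C4 sp3, C5 sp3, C6 sp3, C7 sp3, C8 sp3, C9 sp3

C1 has 4 σ bonds: steric number 4 → sp3.
C2: 2 σ bonds, plus two π bonds — 2 electron domains, sp.
C3: 2 σ bonds, plus two π bonds; 2 regions of electron density → sp.
C4 has 4 σ bonds: steric number 4 → sp3.
C5 (4 σ bonds) has steric number 4: sp3.
C6: 4 σ bonds — 4 electron domains, sp3.
C7 carries 4 σ bonds, giving a steric number of 4, so it is sp3.
C8: 4 σ bonds; 4 regions of electron density → sp3.
C9 has 4 σ bonds: steric number 4 → sp3.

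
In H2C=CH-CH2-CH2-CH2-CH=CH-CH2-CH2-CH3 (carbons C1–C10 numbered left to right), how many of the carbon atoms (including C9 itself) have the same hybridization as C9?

6

C9 is sp3 (only σ bonds).
C1: sp2
C2: sp2
C3: sp3 ✓
C4: sp3 ✓
C5: sp3 ✓
C6: sp2
C7: sp2
C8: sp3 ✓
C9: sp3 ✓
C10: sp3 ✓
6 carbons are sp3.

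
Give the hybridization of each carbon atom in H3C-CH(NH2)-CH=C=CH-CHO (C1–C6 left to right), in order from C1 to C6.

C1 — 4 σ bonds. Steric number 4, so sp3.
C2 carries 4 σ bonds, giving a steric number of 4, so it is sp3.
C3 — 3 σ bonds, plus one π bond. Steric number 3, so sp2.
C4 is sp: 2 σ bonds, plus two π bonds, 2 electron-density regions.
C5 (3 σ bonds, plus one π bond) has steric number 3: sp2.
C6: 3 σ bonds, plus one π bond; 3 regions of electron density → sp2.

C1 sp3, C2 sp3, C3 sp2, C4 sp, C5 sp2, C6 sp2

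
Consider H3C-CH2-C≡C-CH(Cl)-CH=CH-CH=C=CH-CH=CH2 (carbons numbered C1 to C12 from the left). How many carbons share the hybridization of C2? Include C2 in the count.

3

C2 is sp3 (only σ bonds).
C1: sp3 ✓
C2: sp3 ✓
C3: sp
C4: sp
C5: sp3 ✓
C6: sp2
C7: sp2
C8: sp2
C9: sp
C10: sp2
C11: sp2
C12: sp2
3 carbons are sp3.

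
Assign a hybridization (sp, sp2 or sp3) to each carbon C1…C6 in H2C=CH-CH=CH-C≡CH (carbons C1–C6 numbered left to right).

C1 sp2, C2 sp2, C3 sp2, C4 sp2, C5 sp, C6 sp

C1 has 3 σ bonds, plus one π bond: steric number 3 → sp2.
C2: 3 σ bonds, plus one π bond; 3 regions of electron density → sp2.
C3 carries 3 σ bonds, plus one π bond, giving a steric number of 3, so it is sp2.
C4: 3 σ bonds, plus one π bond; 3 regions of electron density → sp2.
C5 (2 σ bonds, plus two π bonds) has steric number 2: sp.
C6 — 2 σ bonds, plus two π bonds. Steric number 2, so sp.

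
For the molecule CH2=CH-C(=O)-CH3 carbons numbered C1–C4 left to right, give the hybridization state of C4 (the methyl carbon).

sp³

C4 (the methyl carbon) is sp3: 4 σ bonds, 4 electron-density regions.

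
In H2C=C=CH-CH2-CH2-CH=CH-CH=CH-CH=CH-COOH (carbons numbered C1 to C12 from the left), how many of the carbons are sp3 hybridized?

C1: sp2
C2: sp
C3: sp2
C4: sp3 ✓
C5: sp3 ✓
C6: sp2
C7: sp2
C8: sp2
C9: sp2
C10: sp2
C11: sp2
C12: sp2
C4, C5 → 2 sp3 carbons.

2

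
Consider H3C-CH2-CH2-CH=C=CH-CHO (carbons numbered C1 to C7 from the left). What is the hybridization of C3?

C3: 4 σ bonds; 4 regions of electron density → sp3.

sp^3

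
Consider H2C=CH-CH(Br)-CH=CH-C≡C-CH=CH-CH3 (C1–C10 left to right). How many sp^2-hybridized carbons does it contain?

6

C1: sp2 ✓
C2: sp2 ✓
C3: sp3
C4: sp2 ✓
C5: sp2 ✓
C6: sp
C7: sp
C8: sp2 ✓
C9: sp2 ✓
C10: sp3
C1, C2, C4, C5, C8, C9 → 6 sp2 carbons.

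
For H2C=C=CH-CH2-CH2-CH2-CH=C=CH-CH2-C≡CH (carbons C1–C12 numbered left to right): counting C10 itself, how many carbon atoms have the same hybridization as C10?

C10 is sp3 (only σ bonds).
C1: sp2
C2: sp
C3: sp2
C4: sp3 ✓
C5: sp3 ✓
C6: sp3 ✓
C7: sp2
C8: sp
C9: sp2
C10: sp3 ✓
C11: sp
C12: sp
4 carbons are sp3.

4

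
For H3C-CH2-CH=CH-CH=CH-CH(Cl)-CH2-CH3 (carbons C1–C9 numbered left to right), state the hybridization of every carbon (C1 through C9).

C1 has 4 σ bonds: steric number 4 → sp3.
C2 has 4 σ bonds: steric number 4 → sp3.
C3 — 3 σ bonds, plus one π bond. Steric number 3, so sp2.
C4 carries 3 σ bonds, plus one π bond, giving a steric number of 3, so it is sp2.
C5 (3 σ bonds, plus one π bond) has steric number 3: sp2.
C6: 3 σ bonds, plus one π bond — 3 electron domains, sp2.
C7: 4 σ bonds; 4 regions of electron density → sp3.
C8 — 4 σ bonds. Steric number 4, so sp3.
C9 is sp3: 4 σ bonds, 4 electron-density regions.

C1 sp3, C2 sp3, C3 sp2, C4 sp2, C5 sp2, C6 sp2, C7 sp3, C8 sp3, C9 sp3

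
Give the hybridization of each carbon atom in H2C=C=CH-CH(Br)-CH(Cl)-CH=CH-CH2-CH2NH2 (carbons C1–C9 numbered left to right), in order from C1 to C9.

C1 sp2, C2 sp, C3 sp2, C4 sp3, C5 sp3, C6 sp2, C7 sp2, C8 sp3, C9 sp3

C1: 3 σ bonds, plus one π bond; 3 regions of electron density → sp2.
C2: 2 σ bonds, plus two π bonds — 2 electron domains, sp.
C3 is sp2: 3 σ bonds, plus one π bond, 3 electron-density regions.
C4 carries 4 σ bonds, giving a steric number of 4, so it is sp3.
C5: 4 σ bonds; 4 regions of electron density → sp3.
C6 has 3 σ bonds, plus one π bond: steric number 3 → sp2.
C7 — 3 σ bonds, plus one π bond. Steric number 3, so sp2.
C8 carries 4 σ bonds, giving a steric number of 4, so it is sp3.
C9 (4 σ bonds) has steric number 4: sp3.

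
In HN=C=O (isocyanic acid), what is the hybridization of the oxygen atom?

sp²

The oxygen atom: 1 σ bond and 2 lone pairs, plus one π bond; 3 regions of electron density → sp2.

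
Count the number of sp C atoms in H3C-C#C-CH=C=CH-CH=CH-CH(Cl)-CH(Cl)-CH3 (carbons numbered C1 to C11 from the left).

3

C1: sp3
C2: sp ✓
C3: sp ✓
C4: sp2
C5: sp ✓
C6: sp2
C7: sp2
C8: sp2
C9: sp3
C10: sp3
C11: sp3
C2, C3, C5 → 3 sp carbons.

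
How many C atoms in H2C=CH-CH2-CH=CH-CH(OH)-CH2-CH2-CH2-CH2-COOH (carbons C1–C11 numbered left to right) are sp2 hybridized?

C1: sp2 ✓
C2: sp2 ✓
C3: sp3
C4: sp2 ✓
C5: sp2 ✓
C6: sp3
C7: sp3
C8: sp3
C9: sp3
C10: sp3
C11: sp2 ✓
C1, C2, C4, C5, C11 → 5 sp2 carbons.

5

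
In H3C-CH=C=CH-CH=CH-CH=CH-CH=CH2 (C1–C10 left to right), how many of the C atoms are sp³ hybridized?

1

C1: sp3 ✓
C2: sp2
C3: sp
C4: sp2
C5: sp2
C6: sp2
C7: sp2
C8: sp2
C9: sp2
C10: sp2
C1 → 1 sp3 carbon.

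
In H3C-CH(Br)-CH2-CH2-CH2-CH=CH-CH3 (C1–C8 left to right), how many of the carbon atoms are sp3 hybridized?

6

C1: sp3 ✓
C2: sp3 ✓
C3: sp3 ✓
C4: sp3 ✓
C5: sp3 ✓
C6: sp2
C7: sp2
C8: sp3 ✓
C1, C2, C3, C4, C5, C8 → 6 sp3 carbons.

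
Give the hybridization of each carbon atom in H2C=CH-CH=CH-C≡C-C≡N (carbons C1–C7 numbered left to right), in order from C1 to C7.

C1 (3 σ bonds, plus one π bond) has steric number 3: sp2.
C2 carries 3 σ bonds, plus one π bond, giving a steric number of 3, so it is sp2.
C3 is sp2: 3 σ bonds, plus one π bond, 3 electron-density regions.
C4 has 3 σ bonds, plus one π bond: steric number 3 → sp2.
C5 carries 2 σ bonds, plus two π bonds, giving a steric number of 2, so it is sp.
C6 — 2 σ bonds, plus two π bonds. Steric number 2, so sp.
C7 is sp: 2 σ bonds, plus two π bonds, 2 electron-density regions.

C1 sp2, C2 sp2, C3 sp2, C4 sp2, C5 sp, C6 sp, C7 sp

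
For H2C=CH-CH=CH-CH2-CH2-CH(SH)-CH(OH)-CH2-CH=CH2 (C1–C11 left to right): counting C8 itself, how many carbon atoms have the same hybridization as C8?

5

C8 is sp3 (only σ bonds).
C1: sp2
C2: sp2
C3: sp2
C4: sp2
C5: sp3 ✓
C6: sp3 ✓
C7: sp3 ✓
C8: sp3 ✓
C9: sp3 ✓
C10: sp2
C11: sp2
5 carbons are sp3.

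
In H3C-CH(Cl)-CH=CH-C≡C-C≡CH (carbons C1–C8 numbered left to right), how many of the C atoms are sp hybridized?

C1: sp3
C2: sp3
C3: sp2
C4: sp2
C5: sp ✓
C6: sp ✓
C7: sp ✓
C8: sp ✓
C5, C6, C7, C8 → 4 sp carbons.

4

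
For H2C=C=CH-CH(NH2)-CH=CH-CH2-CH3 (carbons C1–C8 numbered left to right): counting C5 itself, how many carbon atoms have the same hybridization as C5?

4

C5 is sp2 (one π bond).
C1: sp2 ✓
C2: sp
C3: sp2 ✓
C4: sp3
C5: sp2 ✓
C6: sp2 ✓
C7: sp3
C8: sp3
4 carbons are sp2.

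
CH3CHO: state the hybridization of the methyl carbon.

sp^3

The methyl carbon: 4 σ bonds — 4 electron domains, sp3.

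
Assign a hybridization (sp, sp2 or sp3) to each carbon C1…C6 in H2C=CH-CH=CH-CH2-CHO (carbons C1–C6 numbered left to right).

C1 (3 σ bonds, plus one π bond) has steric number 3: sp2.
C2 — 3 σ bonds, plus one π bond. Steric number 3, so sp2.
C3 (3 σ bonds, plus one π bond) has steric number 3: sp2.
C4: 3 σ bonds, plus one π bond; 3 regions of electron density → sp2.
C5 (4 σ bonds) has steric number 4: sp3.
C6 is sp2: 3 σ bonds, plus one π bond, 3 electron-density regions.

C1 sp2, C2 sp2, C3 sp2, C4 sp2, C5 sp3, C6 sp2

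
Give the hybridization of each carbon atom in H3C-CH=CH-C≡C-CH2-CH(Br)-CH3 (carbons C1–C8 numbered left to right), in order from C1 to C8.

C1 sp3, C2 sp2, C3 sp2, C4 sp, C5 sp, C6 sp3, C7 sp3, C8 sp3

C1 is sp3: 4 σ bonds, 4 electron-density regions.
C2 (3 σ bonds, plus one π bond) has steric number 3: sp2.
C3 (3 σ bonds, plus one π bond) has steric number 3: sp2.
C4: 2 σ bonds, plus two π bonds; 2 regions of electron density → sp.
C5 has 2 σ bonds, plus two π bonds: steric number 2 → sp.
C6: 4 σ bonds — 4 electron domains, sp3.
C7: 4 σ bonds — 4 electron domains, sp3.
C8: 4 σ bonds — 4 electron domains, sp3.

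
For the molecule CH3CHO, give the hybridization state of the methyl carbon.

sp³

The methyl carbon carries 4 σ bonds, giving a steric number of 4, so it is sp3.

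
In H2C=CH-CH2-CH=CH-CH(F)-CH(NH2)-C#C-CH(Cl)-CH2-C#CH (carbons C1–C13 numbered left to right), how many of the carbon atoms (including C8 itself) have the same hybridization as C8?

C8 is sp (two π bonds).
C1: sp2
C2: sp2
C3: sp3
C4: sp2
C5: sp2
C6: sp3
C7: sp3
C8: sp ✓
C9: sp ✓
C10: sp3
C11: sp3
C12: sp ✓
C13: sp ✓
4 carbons are sp.

4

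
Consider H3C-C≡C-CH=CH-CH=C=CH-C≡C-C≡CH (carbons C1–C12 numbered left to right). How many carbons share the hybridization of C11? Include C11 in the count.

C11 is sp (two π bonds).
C1: sp3
C2: sp ✓
C3: sp ✓
C4: sp2
C5: sp2
C6: sp2
C7: sp ✓
C8: sp2
C9: sp ✓
C10: sp ✓
C11: sp ✓
C12: sp ✓
7 carbons are sp.

7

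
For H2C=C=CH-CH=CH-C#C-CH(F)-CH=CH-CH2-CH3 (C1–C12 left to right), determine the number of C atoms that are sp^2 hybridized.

6

C1: sp2 ✓
C2: sp
C3: sp2 ✓
C4: sp2 ✓
C5: sp2 ✓
C6: sp
C7: sp
C8: sp3
C9: sp2 ✓
C10: sp2 ✓
C11: sp3
C12: sp3
C1, C3, C4, C5, C9, C10 → 6 sp2 carbons.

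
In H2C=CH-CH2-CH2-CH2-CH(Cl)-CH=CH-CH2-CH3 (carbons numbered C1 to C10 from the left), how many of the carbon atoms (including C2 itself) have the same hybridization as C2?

C2 is sp2 (one π bond).
C1: sp2 ✓
C2: sp2 ✓
C3: sp3
C4: sp3
C5: sp3
C6: sp3
C7: sp2 ✓
C8: sp2 ✓
C9: sp3
C10: sp3
4 carbons are sp2.

4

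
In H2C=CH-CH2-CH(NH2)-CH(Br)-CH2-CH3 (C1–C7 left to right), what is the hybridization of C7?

sp3

C7 is sp3: 4 σ bonds, 4 electron-density regions.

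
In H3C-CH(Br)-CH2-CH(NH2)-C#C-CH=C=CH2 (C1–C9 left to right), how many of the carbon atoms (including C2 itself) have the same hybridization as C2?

C2 is sp3 (only σ bonds).
C1: sp3 ✓
C2: sp3 ✓
C3: sp3 ✓
C4: sp3 ✓
C5: sp
C6: sp
C7: sp2
C8: sp
C9: sp2
4 carbons are sp3.

4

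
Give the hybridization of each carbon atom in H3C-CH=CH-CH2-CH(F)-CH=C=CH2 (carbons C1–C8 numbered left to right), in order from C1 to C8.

C1 sp3, C2 sp2, C3 sp2, C4 sp3, C5 sp3, C6 sp2, C7 sp, C8 sp2

C1: 4 σ bonds; 4 regions of electron density → sp3.
C2 has 3 σ bonds, plus one π bond: steric number 3 → sp2.
C3 is sp2: 3 σ bonds, plus one π bond, 3 electron-density regions.
C4: 4 σ bonds; 4 regions of electron density → sp3.
C5 carries 4 σ bonds, giving a steric number of 4, so it is sp3.
C6 has 3 σ bonds, plus one π bond: steric number 3 → sp2.
C7 carries 2 σ bonds, plus two π bonds, giving a steric number of 2, so it is sp.
C8 is sp2: 3 σ bonds, plus one π bond, 3 electron-density regions.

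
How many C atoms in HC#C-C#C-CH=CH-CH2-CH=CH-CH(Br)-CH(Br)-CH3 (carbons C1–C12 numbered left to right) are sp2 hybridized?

4

C1: sp
C2: sp
C3: sp
C4: sp
C5: sp2 ✓
C6: sp2 ✓
C7: sp3
C8: sp2 ✓
C9: sp2 ✓
C10: sp3
C11: sp3
C12: sp3
C5, C6, C8, C9 → 4 sp2 carbons.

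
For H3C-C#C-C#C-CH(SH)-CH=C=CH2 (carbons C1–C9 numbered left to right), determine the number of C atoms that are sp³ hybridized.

2

C1: sp3 ✓
C2: sp
C3: sp
C4: sp
C5: sp
C6: sp3 ✓
C7: sp2
C8: sp
C9: sp2
C1, C6 → 2 sp3 carbons.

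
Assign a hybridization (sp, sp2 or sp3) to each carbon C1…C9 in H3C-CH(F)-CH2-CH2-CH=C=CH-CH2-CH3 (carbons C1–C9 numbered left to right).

C1 sp3, C2 sp3, C3 sp3, C4 sp3, C5 sp2, C6 sp, C7 sp2, C8 sp3, C9 sp3

C1 carries 4 σ bonds, giving a steric number of 4, so it is sp3.
C2 has 4 σ bonds: steric number 4 → sp3.
C3 carries 4 σ bonds, giving a steric number of 4, so it is sp3.
C4: 4 σ bonds — 4 electron domains, sp3.
C5 (3 σ bonds, plus one π bond) has steric number 3: sp2.
C6: 2 σ bonds, plus two π bonds — 2 electron domains, sp.
C7 carries 3 σ bonds, plus one π bond, giving a steric number of 3, so it is sp2.
C8: 4 σ bonds; 4 regions of electron density → sp3.
C9 (4 σ bonds) has steric number 4: sp3.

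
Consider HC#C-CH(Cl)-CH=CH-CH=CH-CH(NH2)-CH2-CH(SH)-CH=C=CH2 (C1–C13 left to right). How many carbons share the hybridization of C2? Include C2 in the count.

C2 is sp (two π bonds).
C1: sp ✓
C2: sp ✓
C3: sp3
C4: sp2
C5: sp2
C6: sp2
C7: sp2
C8: sp3
C9: sp3
C10: sp3
C11: sp2
C12: sp ✓
C13: sp2
3 carbons are sp.

3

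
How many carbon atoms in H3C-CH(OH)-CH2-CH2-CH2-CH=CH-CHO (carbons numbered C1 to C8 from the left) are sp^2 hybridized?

C1: sp3
C2: sp3
C3: sp3
C4: sp3
C5: sp3
C6: sp2 ✓
C7: sp2 ✓
C8: sp2 ✓
C6, C7, C8 → 3 sp2 carbons.

3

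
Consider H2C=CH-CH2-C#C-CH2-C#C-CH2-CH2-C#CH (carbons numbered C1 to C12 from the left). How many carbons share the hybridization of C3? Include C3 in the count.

4

C3 is sp3 (only σ bonds).
C1: sp2
C2: sp2
C3: sp3 ✓
C4: sp
C5: sp
C6: sp3 ✓
C7: sp
C8: sp
C9: sp3 ✓
C10: sp3 ✓
C11: sp
C12: sp
4 carbons are sp3.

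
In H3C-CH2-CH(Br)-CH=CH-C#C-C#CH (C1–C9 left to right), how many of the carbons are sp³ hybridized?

C1: sp3 ✓
C2: sp3 ✓
C3: sp3 ✓
C4: sp2
C5: sp2
C6: sp
C7: sp
C8: sp
C9: sp
C1, C2, C3 → 3 sp3 carbons.

3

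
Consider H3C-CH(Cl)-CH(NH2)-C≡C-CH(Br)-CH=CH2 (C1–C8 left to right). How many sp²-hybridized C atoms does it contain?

2

C1: sp3
C2: sp3
C3: sp3
C4: sp
C5: sp
C6: sp3
C7: sp2 ✓
C8: sp2 ✓
C7, C8 → 2 sp2 carbons.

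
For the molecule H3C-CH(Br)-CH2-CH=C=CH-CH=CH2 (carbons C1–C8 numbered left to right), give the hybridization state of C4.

sp²

C4 carries 3 σ bonds, plus one π bond, giving a steric number of 3, so it is sp2.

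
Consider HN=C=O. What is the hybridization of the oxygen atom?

The oxygen atom — 1 σ bond and 2 lone pairs, plus one π bond. Steric number 3, so sp2.

sp2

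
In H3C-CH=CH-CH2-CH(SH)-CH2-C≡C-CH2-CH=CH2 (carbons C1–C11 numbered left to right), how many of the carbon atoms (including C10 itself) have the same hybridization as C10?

4

C10 is sp2 (one π bond).
C1: sp3
C2: sp2 ✓
C3: sp2 ✓
C4: sp3
C5: sp3
C6: sp3
C7: sp
C8: sp
C9: sp3
C10: sp2 ✓
C11: sp2 ✓
4 carbons are sp2.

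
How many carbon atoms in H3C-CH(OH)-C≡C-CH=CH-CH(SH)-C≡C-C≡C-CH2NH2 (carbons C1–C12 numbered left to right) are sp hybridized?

C1: sp3
C2: sp3
C3: sp ✓
C4: sp ✓
C5: sp2
C6: sp2
C7: sp3
C8: sp ✓
C9: sp ✓
C10: sp ✓
C11: sp ✓
C12: sp3
C3, C4, C8, C9, C10, C11 → 6 sp carbons.

6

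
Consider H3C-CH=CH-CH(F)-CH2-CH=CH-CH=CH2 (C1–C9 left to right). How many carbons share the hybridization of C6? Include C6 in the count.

C6 is sp2 (one π bond).
C1: sp3
C2: sp2 ✓
C3: sp2 ✓
C4: sp3
C5: sp3
C6: sp2 ✓
C7: sp2 ✓
C8: sp2 ✓
C9: sp2 ✓
6 carbons are sp2.

6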